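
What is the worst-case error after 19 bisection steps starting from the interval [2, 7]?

Bisection error bound: |error| ≤ (b-a)/2^n
|error| ≤ (7 - 2)/2^19 = 5/2^19
|error| ≤ 0.0000095367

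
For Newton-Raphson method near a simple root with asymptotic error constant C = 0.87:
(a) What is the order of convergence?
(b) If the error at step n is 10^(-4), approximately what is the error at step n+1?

(a) Newton-Raphson has quadratic (order 2) convergence near simple roots.
    This means |e_{n+1}| ≈ C|e_n|².

(b) With |e_n| = 10^(-4) and C = 0.87:
    |e_{n+1}| ≈ 0.87 × (10^(-4))² = 0.87 × 10^(-8)

(a) 2 (quadratic); (b) |e_{n+1}| ≈ 8.700e-09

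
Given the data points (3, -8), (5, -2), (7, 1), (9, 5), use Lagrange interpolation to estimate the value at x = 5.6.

Lagrange interpolation formula:
P(x) = Σ yᵢ × Lᵢ(x)
where Lᵢ(x) = Π_{j≠i} (x - xⱼ)/(xᵢ - xⱼ)

L_0(5.6) = (5.6 - 5)/(3 - 5) × (5.6 - 7)/(3 - 7) × (5.6 - 9)/(3 - 9) = -0.059500
L_1(5.6) = (5.6 - 3)/(5 - 3) × (5.6 - 7)/(5 - 7) × (5.6 - 9)/(5 - 9) = 0.773500
L_2(5.6) = (5.6 - 3)/(7 - 3) × (5.6 - 5)/(7 - 5) × (5.6 - 9)/(7 - 9) = 0.331500
L_3(5.6) = (5.6 - 3)/(9 - 3) × (5.6 - 5)/(9 - 5) × (5.6 - 7)/(9 - 7) = -0.045500

P(5.6) = (-8)×L_0(5.6) + (-2)×L_1(5.6) + 1×L_2(5.6) + 5×L_3(5.6)
P(5.6) = -0.967000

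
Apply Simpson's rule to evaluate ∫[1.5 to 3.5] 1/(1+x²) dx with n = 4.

f(x) = 1/(1+x²)
a = 1.5, b = 3.5, n = 4
h = (b - a)/n = 0.500000

Simpson's rule: (h/3)[f(x₀) + 4f(x₁) + 2f(x₂) + ... + f(xₙ)]

x_0 = 1.5000, f(x_0) = 0.307692, coefficient = 1
x_1 = 2.0000, f(x_1) = 0.200000, coefficient = 4
x_2 = 2.5000, f(x_2) = 0.137931, coefficient = 2
x_3 = 3.0000, f(x_3) = 0.100000, coefficient = 4
x_4 = 3.5000, f(x_4) = 0.075472, coefficient = 1

I ≈ (0.500000/3) × 1.859026 = 0.309838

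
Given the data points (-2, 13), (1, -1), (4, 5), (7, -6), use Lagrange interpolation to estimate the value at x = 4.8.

Lagrange interpolation formula:
P(x) = Σ yᵢ × Lᵢ(x)
where Lᵢ(x) = Π_{j≠i} (x - xⱼ)/(xᵢ - xⱼ)

L_0(4.8) = (4.8 - 1)/(-2 - 1) × (4.8 - 4)/(-2 - 4) × (4.8 - 7)/(-2 - 7) = 0.041284
L_1(4.8) = (4.8 - (-2))/(1 - (-2)) × (4.8 - 4)/(1 - 4) × (4.8 - 7)/(1 - 7) = -0.221630
L_2(4.8) = (4.8 - (-2))/(4 - (-2)) × (4.8 - 1)/(4 - 1) × (4.8 - 7)/(4 - 7) = 1.052741
L_3(4.8) = (4.8 - (-2))/(7 - (-2)) × (4.8 - 1)/(7 - 1) × (4.8 - 4)/(7 - 4) = 0.127605

P(4.8) = 13×L_0(4.8) + (-1)×L_1(4.8) + 5×L_2(4.8) + (-6)×L_3(4.8)
P(4.8) = 5.256395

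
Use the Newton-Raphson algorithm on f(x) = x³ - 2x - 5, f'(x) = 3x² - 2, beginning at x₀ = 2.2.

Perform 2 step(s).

f(x) = x³ - 2x - 5
f'(x) = 3x² - 2
x₀ = 2.2

Newton-Raphson formula: x_{n+1} = x_n - f(x_n)/f'(x_n)

Iteration 1:
  f(2.200000) = 1.248000
  f'(2.200000) = 12.520000
  x_1 = 2.200000 - 1.248000/12.520000 = 2.100319
Iteration 2:
  f(2.100319) = 0.064589
  f'(2.100319) = 11.234026
  x_2 = 2.100319 - 0.064589/11.234026 = 2.094570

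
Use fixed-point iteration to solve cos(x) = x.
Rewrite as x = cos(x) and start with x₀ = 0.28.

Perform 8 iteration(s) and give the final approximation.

Equation: cos(x) = x
Fixed-point form: x = cos(x)
x₀ = 0.28

x_1 = g(0.280000) = 0.961055
x_2 = g(0.961055) = 0.572655
x_3 = g(0.572655) = 0.840465
x_4 = g(0.840465) = 0.667116
x_5 = g(0.667116) = 0.785609
x_6 = g(0.785609) = 0.706958
x_7 = g(0.706958) = 0.760342
x_8 = g(0.760342) = 0.724601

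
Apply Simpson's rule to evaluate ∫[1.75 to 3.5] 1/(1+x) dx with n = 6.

f(x) = 1/(1+x)
a = 1.75, b = 3.5, n = 6
h = (b - a)/n = 0.291667

Simpson's rule: (h/3)[f(x₀) + 4f(x₁) + 2f(x₂) + ... + f(xₙ)]

x_0 = 1.7500, f(x_0) = 0.363636, coefficient = 1
x_1 = 2.0417, f(x_1) = 0.328767, coefficient = 4
x_2 = 2.3333, f(x_2) = 0.300000, coefficient = 2
x_3 = 2.6250, f(x_3) = 0.275862, coefficient = 4
x_4 = 2.9167, f(x_4) = 0.255319, coefficient = 2
x_5 = 3.2083, f(x_5) = 0.237624, coefficient = 4
x_6 = 3.5000, f(x_6) = 0.222222, coefficient = 1

I ≈ (0.291667/3) × 5.065509 = 0.492480
Exact value: 0.492476
Error: 0.000004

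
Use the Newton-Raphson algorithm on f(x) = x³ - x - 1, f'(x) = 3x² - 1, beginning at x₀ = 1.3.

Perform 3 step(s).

f(x) = x³ - x - 1
f'(x) = 3x² - 1
x₀ = 1.3

Newton-Raphson formula: x_{n+1} = x_n - f(x_n)/f'(x_n)

Iteration 1:
  f(1.300000) = -0.103000
  f'(1.300000) = 4.070000
  x_1 = 1.300000 - (-0.103000)/4.070000 = 1.325307
Iteration 2:
  f(1.325307) = 0.002514
  f'(1.325307) = 4.269317
  x_2 = 1.325307 - 0.002514/4.269317 = 1.324718
Iteration 3:
  f(1.324718) = 0.000001
  f'(1.324718) = 4.264636
  x_3 = 1.324718 - 0.000001/4.264636 = 1.324718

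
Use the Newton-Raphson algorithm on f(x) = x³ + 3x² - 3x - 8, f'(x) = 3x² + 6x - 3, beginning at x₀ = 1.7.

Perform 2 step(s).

f(x) = x³ + 3x² - 3x - 8
f'(x) = 3x² + 6x - 3
x₀ = 1.7

Newton-Raphson formula: x_{n+1} = x_n - f(x_n)/f'(x_n)

Iteration 1:
  f(1.700000) = 0.483000
  f'(1.700000) = 15.870000
  x_1 = 1.700000 - 0.483000/15.870000 = 1.669565
Iteration 2:
  f(1.669565) = 0.007475
  f'(1.669565) = 15.379735
  x_2 = 1.669565 - 0.007475/15.379735 = 1.669079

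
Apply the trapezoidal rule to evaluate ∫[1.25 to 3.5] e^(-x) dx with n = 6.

f(x) = e^(-x)
a = 1.25, b = 3.5, n = 6
h = (b - a)/n = 0.375000

Trapezoidal rule: (h/2)[f(x₀) + 2f(x₁) + 2f(x₂) + ... + f(xₙ)]

x_0 = 1.2500, f(x_0) = 0.286505, coefficient = 1
x_1 = 1.6250, f(x_1) = 0.196912, coefficient = 2
x_2 = 2.0000, f(x_2) = 0.135335, coefficient = 2
x_3 = 2.3750, f(x_3) = 0.093014, coefficient = 2
x_4 = 2.7500, f(x_4) = 0.063928, coefficient = 2
x_5 = 3.1250, f(x_5) = 0.043937, coefficient = 2
x_6 = 3.5000, f(x_6) = 0.030197, coefficient = 1

I ≈ (0.375000/2) × 1.382955 = 0.259304
Exact value: 0.256307
Error: 0.002997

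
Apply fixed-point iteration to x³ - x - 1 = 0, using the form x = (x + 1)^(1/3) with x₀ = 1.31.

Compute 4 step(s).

Equation: x³ - x - 1 = 0
Fixed-point form: x = (x + 1)^(1/3)
x₀ = 1.31

x_1 = g(1.310000) = 1.321916
x_2 = g(1.321916) = 1.324186
x_3 = g(1.324186) = 1.324617
x_4 = g(1.324617) = 1.324699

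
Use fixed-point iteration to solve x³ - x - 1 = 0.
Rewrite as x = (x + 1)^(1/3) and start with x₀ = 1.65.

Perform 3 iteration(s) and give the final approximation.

Equation: x³ - x - 1 = 0
Fixed-point form: x = (x + 1)^(1/3)
x₀ = 1.65

x_1 = g(1.650000) = 1.383828
x_2 = g(1.383828) = 1.335852
x_3 = g(1.335852) = 1.326829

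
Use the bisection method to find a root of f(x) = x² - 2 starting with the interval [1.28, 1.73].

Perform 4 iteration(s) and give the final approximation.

f(x) = x² - 2
Initial interval: [1.28, 1.73]

Iteration 1:
  c_1 = (1.280000 + 1.730000)/2 = 1.505000
  f(c_1) = f(1.505000) = 0.265025
  f(a) × f(c) < 0, new interval: [1.280000, 1.505000]
Iteration 2:
  c_2 = (1.280000 + 1.505000)/2 = 1.392500
  f(c_2) = f(1.392500) = -0.060944
  f(a) × f(c) ≥ 0, new interval: [1.392500, 1.505000]
Iteration 3:
  c_3 = (1.392500 + 1.505000)/2 = 1.448750
  f(c_3) = f(1.448750) = 0.098877
  f(a) × f(c) < 0, new interval: [1.392500, 1.448750]
Iteration 4:
  c_4 = (1.392500 + 1.448750)/2 = 1.420625
  f(c_4) = f(1.420625) = 0.018175
  f(a) × f(c) < 0, new interval: [1.392500, 1.420625]

After 4 iteration(s), the approximation is c_4 = 1.420625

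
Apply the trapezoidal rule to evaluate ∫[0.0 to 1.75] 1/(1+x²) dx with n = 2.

f(x) = 1/(1+x²)
a = 0.0, b = 1.75, n = 2
h = (b - a)/n = 0.875000

Trapezoidal rule: (h/2)[f(x₀) + 2f(x₁) + 2f(x₂) + ... + f(xₙ)]

x_0 = 0.0000, f(x_0) = 1.000000, coefficient = 1
x_1 = 0.8750, f(x_1) = 0.566372, coefficient = 2
x_2 = 1.7500, f(x_2) = 0.246154, coefficient = 1

I ≈ (0.875000/2) × 2.378897 = 1.040768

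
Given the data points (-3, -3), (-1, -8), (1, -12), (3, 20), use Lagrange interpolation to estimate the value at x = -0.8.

Lagrange interpolation formula:
P(x) = Σ yᵢ × Lᵢ(x)
where Lᵢ(x) = Π_{j≠i} (x - xⱼ)/(xᵢ - xⱼ)

L_0(-0.8) = (-0.8 - (-1))/(-3 - (-1)) × (-0.8 - 1)/(-3 - 1) × (-0.8 - 3)/(-3 - 3) = -0.028500
L_1(-0.8) = (-0.8 - (-3))/(-1 - (-3)) × (-0.8 - 1)/(-1 - 1) × (-0.8 - 3)/(-1 - 3) = 0.940500
L_2(-0.8) = (-0.8 - (-3))/(1 - (-3)) × (-0.8 - (-1))/(1 - (-1)) × (-0.8 - 3)/(1 - 3) = 0.104500
L_3(-0.8) = (-0.8 - (-3))/(3 - (-3)) × (-0.8 - (-1))/(3 - (-1)) × (-0.8 - 1)/(3 - 1) = -0.016500

P(-0.8) = (-3)×L_0(-0.8) + (-8)×L_1(-0.8) + (-12)×L_2(-0.8) + 20×L_3(-0.8)
P(-0.8) = -9.022500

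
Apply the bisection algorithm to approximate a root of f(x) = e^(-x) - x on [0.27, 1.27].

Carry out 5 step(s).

f(x) = e^(-x) - x
Initial interval: [0.27, 1.27]

Iteration 1:
  c_1 = (0.270000 + 1.270000)/2 = 0.770000
  f(c_1) = f(0.770000) = -0.306987
  f(a) × f(c) < 0, new interval: [0.270000, 0.770000]
Iteration 2:
  c_2 = (0.270000 + 0.770000)/2 = 0.520000
  f(c_2) = f(0.520000) = 0.074521
  f(a) × f(c) ≥ 0, new interval: [0.520000, 0.770000]
Iteration 3:
  c_3 = (0.520000 + 0.770000)/2 = 0.645000
  f(c_3) = f(0.645000) = -0.120337
  f(a) × f(c) < 0, new interval: [0.520000, 0.645000]
Iteration 4:
  c_4 = (0.520000 + 0.645000)/2 = 0.582500
  f(c_4) = f(0.582500) = -0.024000
  f(a) × f(c) < 0, new interval: [0.520000, 0.582500]
Iteration 5:
  c_5 = (0.520000 + 0.582500)/2 = 0.551250
  f(c_5) = f(0.551250) = 0.024979
  f(a) × f(c) ≥ 0, new interval: [0.551250, 0.582500]

After 5 iteration(s), the approximation is c_5 = 0.551250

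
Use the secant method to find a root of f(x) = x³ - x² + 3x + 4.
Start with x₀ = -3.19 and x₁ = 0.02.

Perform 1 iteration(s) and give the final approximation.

f(x) = x³ - x² + 3x + 4
x₀ = -3.19, x₁ = 0.02

Secant formula: x_{n+1} = x_n - f(x_n)(x_n - x_{n-1})/(f(x_n) - f(x_{n-1}))

Iteration 1:
  f(-3.190000) = -48.207859
  f(0.020000) = 4.059608
  x_2 = 0.020000 - 4.059608×(0.020000 - (-3.190000))/(4.059608 - (-48.207859))
       = -0.229320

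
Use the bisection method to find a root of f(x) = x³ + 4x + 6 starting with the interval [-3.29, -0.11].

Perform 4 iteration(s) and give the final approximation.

f(x) = x³ + 4x + 6
Initial interval: [-3.29, -0.11]

Iteration 1:
  c_1 = (-3.290000 + (-0.110000))/2 = -1.700000
  f(c_1) = f(-1.700000) = -5.713000
  f(a) × f(c) ≥ 0, new interval: [-1.700000, -0.110000]
Iteration 2:
  c_2 = (-1.700000 + (-0.110000))/2 = -0.905000
  f(c_2) = f(-0.905000) = 1.638782
  f(a) × f(c) < 0, new interval: [-1.700000, -0.905000]
Iteration 3:
  c_3 = (-1.700000 + (-0.905000))/2 = -1.302500
  f(c_3) = f(-1.302500) = -1.419699
  f(a) × f(c) ≥ 0, new interval: [-1.302500, -0.905000]
Iteration 4:
  c_4 = (-1.302500 + (-0.905000))/2 = -1.103750
  f(c_4) = f(-1.103750) = 0.240341
  f(a) × f(c) < 0, new interval: [-1.302500, -1.103750]

After 4 iteration(s), the approximation is c_4 = -1.103750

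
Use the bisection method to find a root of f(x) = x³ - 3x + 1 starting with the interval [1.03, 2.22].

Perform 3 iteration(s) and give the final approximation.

f(x) = x³ - 3x + 1
Initial interval: [1.03, 2.22]

Iteration 1:
  c_1 = (1.030000 + 2.220000)/2 = 1.625000
  f(c_1) = f(1.625000) = 0.416016
  f(a) × f(c) < 0, new interval: [1.030000, 1.625000]
Iteration 2:
  c_2 = (1.030000 + 1.625000)/2 = 1.327500
  f(c_2) = f(1.327500) = -0.643105
  f(a) × f(c) ≥ 0, new interval: [1.327500, 1.625000]
Iteration 3:
  c_3 = (1.327500 + 1.625000)/2 = 1.476250
  f(c_3) = f(1.476250) = -0.211538
  f(a) × f(c) ≥ 0, new interval: [1.476250, 1.625000]

After 3 iteration(s), the approximation is c_3 = 1.476250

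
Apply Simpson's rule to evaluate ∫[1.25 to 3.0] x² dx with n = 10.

f(x) = x²
a = 1.25, b = 3.0, n = 10
h = (b - a)/n = 0.175000

Simpson's rule: (h/3)[f(x₀) + 4f(x₁) + 2f(x₂) + ... + f(xₙ)]

x_0 = 1.2500, f(x_0) = 1.562500, coefficient = 1
x_1 = 1.4250, f(x_1) = 2.030625, coefficient = 4
x_2 = 1.6000, f(x_2) = 2.560000, coefficient = 2
x_3 = 1.7750, f(x_3) = 3.150625, coefficient = 4
x_4 = 1.9500, f(x_4) = 3.802500, coefficient = 2
x_5 = 2.1250, f(x_5) = 4.515625, coefficient = 4
x_6 = 2.3000, f(x_6) = 5.290000, coefficient = 2
x_7 = 2.4750, f(x_7) = 6.125625, coefficient = 4
x_8 = 2.6500, f(x_8) = 7.022500, coefficient = 2
x_9 = 2.8250, f(x_9) = 7.980625, coefficient = 4
x_10 = 3.0000, f(x_10) = 9.000000, coefficient = 1

I ≈ (0.175000/3) × 143.125000 = 8.348958
Exact value: 8.348958
Error: 0.000000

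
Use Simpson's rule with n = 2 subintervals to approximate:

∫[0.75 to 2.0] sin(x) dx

f(x) = sin(x)
a = 0.75, b = 2.0, n = 2
h = (b - a)/n = 0.625000

Simpson's rule: (h/3)[f(x₀) + 4f(x₁) + 2f(x₂) + ... + f(xₙ)]

x_0 = 0.7500, f(x_0) = 0.681639, coefficient = 1
x_1 = 1.3750, f(x_1) = 0.980893, coefficient = 4
x_2 = 2.0000, f(x_2) = 0.909297, coefficient = 1

I ≈ (0.625000/3) × 5.514508 = 1.148856
Exact value: 1.147836
Error: 0.001020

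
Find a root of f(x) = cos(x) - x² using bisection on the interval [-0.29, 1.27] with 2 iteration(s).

f(x) = cos(x) - x²
Initial interval: [-0.29, 1.27]

Iteration 1:
  c_1 = (-0.290000 + 1.270000)/2 = 0.490000
  f(c_1) = f(0.490000) = 0.642233
  f(a) × f(c) ≥ 0, new interval: [0.490000, 1.270000]
Iteration 2:
  c_2 = (0.490000 + 1.270000)/2 = 0.880000
  f(c_2) = f(0.880000) = -0.137249
  f(a) × f(c) < 0, new interval: [0.490000, 0.880000]

After 2 iteration(s), the approximation is c_2 = 0.880000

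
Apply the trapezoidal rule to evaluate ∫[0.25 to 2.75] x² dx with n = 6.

f(x) = x²
a = 0.25, b = 2.75, n = 6
h = (b - a)/n = 0.416667

Trapezoidal rule: (h/2)[f(x₀) + 2f(x₁) + 2f(x₂) + ... + f(xₙ)]

x_0 = 0.2500, f(x_0) = 0.062500, coefficient = 1
x_1 = 0.6667, f(x_1) = 0.444444, coefficient = 2
x_2 = 1.0833, f(x_2) = 1.173611, coefficient = 2
x_3 = 1.5000, f(x_3) = 2.250000, coefficient = 2
x_4 = 1.9167, f(x_4) = 3.673611, coefficient = 2
x_5 = 2.3333, f(x_5) = 5.444444, coefficient = 2
x_6 = 2.7500, f(x_6) = 7.562500, coefficient = 1

I ≈ (0.416667/2) × 33.597222 = 6.999421
Exact value: 6.927083
Error: 0.072338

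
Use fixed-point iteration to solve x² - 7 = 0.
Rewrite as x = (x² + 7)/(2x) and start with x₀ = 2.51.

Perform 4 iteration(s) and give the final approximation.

Equation: x² - 7 = 0
Fixed-point form: x = (x² + 7)/(2x)
x₀ = 2.51

x_1 = g(2.510000) = 2.649422
x_2 = g(2.649422) = 2.645754
x_3 = g(2.645754) = 2.645751
x_4 = g(2.645751) = 2.645751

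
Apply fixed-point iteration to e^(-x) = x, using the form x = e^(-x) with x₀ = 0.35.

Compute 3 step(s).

Equation: e^(-x) = x
Fixed-point form: x = e^(-x)
x₀ = 0.35

x_1 = g(0.350000) = 0.704688
x_2 = g(0.704688) = 0.494263
x_3 = g(0.494263) = 0.610020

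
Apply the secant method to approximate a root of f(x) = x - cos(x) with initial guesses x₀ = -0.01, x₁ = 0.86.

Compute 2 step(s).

f(x) = x - cos(x)
x₀ = -0.01, x₁ = 0.86

Secant formula: x_{n+1} = x_n - f(x_n)(x_n - x_{n-1})/(f(x_n) - f(x_{n-1}))

Iteration 1:
  f(-0.010000) = -1.009950
  f(0.860000) = 0.207563
  x_2 = 0.860000 - 0.207563×(0.860000 - (-0.010000))/(0.207563 - (-1.009950))
       = 0.711682
Iteration 2:
  f(0.860000) = 0.207563
  f(0.711682) = -0.045583
  x_3 = 0.711682 - (-0.045583)×(0.711682 - 0.860000)/(-0.045583 - 0.207563)
       = 0.738389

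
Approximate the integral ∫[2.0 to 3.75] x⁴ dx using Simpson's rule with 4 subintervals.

f(x) = x⁴
a = 2.0, b = 3.75, n = 4
h = (b - a)/n = 0.437500

Simpson's rule: (h/3)[f(x₀) + 4f(x₁) + 2f(x₂) + ... + f(xₙ)]

x_0 = 2.0000, f(x_0) = 16.000000, coefficient = 1
x_1 = 2.4375, f(x_1) = 35.300308, coefficient = 4
x_2 = 2.8750, f(x_2) = 68.320557, coefficient = 2
x_3 = 3.3125, f(x_3) = 120.399185, coefficient = 4
x_4 = 3.7500, f(x_4) = 197.753906, coefficient = 1

I ≈ (0.437500/3) × 973.192993 = 141.923978
Exact value: 141.915430
Error: 0.008548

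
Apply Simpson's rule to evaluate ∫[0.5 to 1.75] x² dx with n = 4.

f(x) = x²
a = 0.5, b = 1.75, n = 4
h = (b - a)/n = 0.312500

Simpson's rule: (h/3)[f(x₀) + 4f(x₁) + 2f(x₂) + ... + f(xₙ)]

x_0 = 0.5000, f(x_0) = 0.250000, coefficient = 1
x_1 = 0.8125, f(x_1) = 0.660156, coefficient = 4
x_2 = 1.1250, f(x_2) = 1.265625, coefficient = 2
x_3 = 1.4375, f(x_3) = 2.066406, coefficient = 4
x_4 = 1.7500, f(x_4) = 3.062500, coefficient = 1

I ≈ (0.312500/3) × 16.750000 = 1.744792
Exact value: 1.744792
Error: 0.000000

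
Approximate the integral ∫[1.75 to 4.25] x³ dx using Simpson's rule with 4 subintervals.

f(x) = x³
a = 1.75, b = 4.25, n = 4
h = (b - a)/n = 0.625000

Simpson's rule: (h/3)[f(x₀) + 4f(x₁) + 2f(x₂) + ... + f(xₙ)]

x_0 = 1.7500, f(x_0) = 5.359375, coefficient = 1
x_1 = 2.3750, f(x_1) = 13.396484, coefficient = 4
x_2 = 3.0000, f(x_2) = 27.000000, coefficient = 2
x_3 = 3.6250, f(x_3) = 47.634766, coefficient = 4
x_4 = 4.2500, f(x_4) = 76.765625, coefficient = 1

I ≈ (0.625000/3) × 380.250000 = 79.218750
Exact value: 79.218750
Error: 0.000000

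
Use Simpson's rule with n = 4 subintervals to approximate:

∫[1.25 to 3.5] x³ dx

f(x) = x³
a = 1.25, b = 3.5, n = 4
h = (b - a)/n = 0.562500

Simpson's rule: (h/3)[f(x₀) + 4f(x₁) + 2f(x₂) + ... + f(xₙ)]

x_0 = 1.2500, f(x_0) = 1.953125, coefficient = 1
x_1 = 1.8125, f(x_1) = 5.954346, coefficient = 4
x_2 = 2.3750, f(x_2) = 13.396484, coefficient = 2
x_3 = 2.9375, f(x_3) = 25.347412, coefficient = 4
x_4 = 3.5000, f(x_4) = 42.875000, coefficient = 1

I ≈ (0.562500/3) × 196.828125 = 36.905273
Exact value: 36.905273
Error: 0.000000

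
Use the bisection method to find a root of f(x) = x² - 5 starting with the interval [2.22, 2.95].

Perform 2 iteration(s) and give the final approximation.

f(x) = x² - 5
Initial interval: [2.22, 2.95]

Iteration 1:
  c_1 = (2.220000 + 2.950000)/2 = 2.585000
  f(c_1) = f(2.585000) = 1.682225
  f(a) × f(c) < 0, new interval: [2.220000, 2.585000]
Iteration 2:
  c_2 = (2.220000 + 2.585000)/2 = 2.402500
  f(c_2) = f(2.402500) = 0.772006
  f(a) × f(c) < 0, new interval: [2.220000, 2.402500]

After 2 iteration(s), the approximation is c_2 = 2.402500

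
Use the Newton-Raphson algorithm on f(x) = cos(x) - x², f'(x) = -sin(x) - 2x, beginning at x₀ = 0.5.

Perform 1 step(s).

f(x) = cos(x) - x²
f'(x) = -sin(x) - 2x
x₀ = 0.5

Newton-Raphson formula: x_{n+1} = x_n - f(x_n)/f'(x_n)

Iteration 1:
  f(0.500000) = 0.627583
  f'(0.500000) = -1.479426
  x_1 = 0.500000 - 0.627583/(-1.479426) = 0.924207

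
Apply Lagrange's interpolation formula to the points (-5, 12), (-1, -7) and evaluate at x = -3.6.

Lagrange interpolation formula:
P(x) = Σ yᵢ × Lᵢ(x)
where Lᵢ(x) = Π_{j≠i} (x - xⱼ)/(xᵢ - xⱼ)

L_0(-3.6) = (-3.6 - (-1))/(-5 - (-1)) = 0.650000
L_1(-3.6) = (-3.6 - (-5))/(-1 - (-5)) = 0.350000

P(-3.6) = 12×L_0(-3.6) + (-7)×L_1(-3.6)
P(-3.6) = 5.350000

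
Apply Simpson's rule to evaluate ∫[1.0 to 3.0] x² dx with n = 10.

f(x) = x²
a = 1.0, b = 3.0, n = 10
h = (b - a)/n = 0.200000

Simpson's rule: (h/3)[f(x₀) + 4f(x₁) + 2f(x₂) + ... + f(xₙ)]

x_0 = 1.0000, f(x_0) = 1.000000, coefficient = 1
x_1 = 1.2000, f(x_1) = 1.440000, coefficient = 4
x_2 = 1.4000, f(x_2) = 1.960000, coefficient = 2
x_3 = 1.6000, f(x_3) = 2.560000, coefficient = 4
x_4 = 1.8000, f(x_4) = 3.240000, coefficient = 2
x_5 = 2.0000, f(x_5) = 4.000000, coefficient = 4
x_6 = 2.2000, f(x_6) = 4.840000, coefficient = 2
x_7 = 2.4000, f(x_7) = 5.760000, coefficient = 4
x_8 = 2.6000, f(x_8) = 6.760000, coefficient = 2
x_9 = 2.8000, f(x_9) = 7.840000, coefficient = 4
x_10 = 3.0000, f(x_10) = 9.000000, coefficient = 1

I ≈ (0.200000/3) × 130.000000 = 8.666667
Exact value: 8.666667
Error: 0.000000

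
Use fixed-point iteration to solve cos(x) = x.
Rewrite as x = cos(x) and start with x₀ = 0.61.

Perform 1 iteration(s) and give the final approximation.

Equation: cos(x) = x
Fixed-point form: x = cos(x)
x₀ = 0.61

x_1 = g(0.610000) = 0.819648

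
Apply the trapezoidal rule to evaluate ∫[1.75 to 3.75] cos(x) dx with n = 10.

f(x) = cos(x)
a = 1.75, b = 3.75, n = 10
h = (b - a)/n = 0.200000

Trapezoidal rule: (h/2)[f(x₀) + 2f(x₁) + 2f(x₂) + ... + f(xₙ)]

x_0 = 1.7500, f(x_0) = -0.178246, coefficient = 1
x_1 = 1.9500, f(x_1) = -0.370181, coefficient = 2
x_2 = 2.1500, f(x_2) = -0.547358, coefficient = 2
x_3 = 2.3500, f(x_3) = -0.702713, coefficient = 2
x_4 = 2.5500, f(x_4) = -0.830054, coefficient = 2
x_5 = 2.7500, f(x_5) = -0.924302, coefficient = 2
x_6 = 2.9500, f(x_6) = -0.981702, coefficient = 2
x_7 = 3.1500, f(x_7) = -0.999965, coefficient = 2
x_8 = 3.3500, f(x_8) = -0.978362, coefficient = 2
x_9 = 3.5500, f(x_9) = -0.917755, coefficient = 2
x_10 = 3.7500, f(x_10) = -0.820559, coefficient = 1

I ≈ (0.200000/2) × -15.503586 = -1.550359
Exact value: -1.555547
Error: 0.005189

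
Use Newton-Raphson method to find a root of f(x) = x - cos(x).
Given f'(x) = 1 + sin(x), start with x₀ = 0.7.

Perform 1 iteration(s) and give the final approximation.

f(x) = x - cos(x)
f'(x) = 1 + sin(x)
x₀ = 0.7

Newton-Raphson formula: x_{n+1} = x_n - f(x_n)/f'(x_n)

Iteration 1:
  f(0.700000) = -0.064842
  f'(0.700000) = 1.644218
  x_1 = 0.700000 - (-0.064842)/1.644218 = 0.739436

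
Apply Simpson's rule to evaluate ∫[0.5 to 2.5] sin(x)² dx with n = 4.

f(x) = sin(x)²
a = 0.5, b = 2.5, n = 4
h = (b - a)/n = 0.500000

Simpson's rule: (h/3)[f(x₀) + 4f(x₁) + 2f(x₂) + ... + f(xₙ)]

x_0 = 0.5000, f(x_0) = 0.229849, coefficient = 1
x_1 = 1.0000, f(x_1) = 0.708073, coefficient = 4
x_2 = 1.5000, f(x_2) = 0.994996, coefficient = 2
x_3 = 2.0000, f(x_3) = 0.826822, coefficient = 4
x_4 = 2.5000, f(x_4) = 0.358169, coefficient = 1

I ≈ (0.500000/3) × 8.717591 = 1.452932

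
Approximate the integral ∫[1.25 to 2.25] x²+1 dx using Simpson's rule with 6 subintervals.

f(x) = x²+1
a = 1.25, b = 2.25, n = 6
h = (b - a)/n = 0.166667

Simpson's rule: (h/3)[f(x₀) + 4f(x₁) + 2f(x₂) + ... + f(xₙ)]

x_0 = 1.2500, f(x_0) = 2.562500, coefficient = 1
x_1 = 1.4167, f(x_1) = 3.006944, coefficient = 4
x_2 = 1.5833, f(x_2) = 3.506944, coefficient = 2
x_3 = 1.7500, f(x_3) = 4.062500, coefficient = 4
x_4 = 1.9167, f(x_4) = 4.673611, coefficient = 2
x_5 = 2.0833, f(x_5) = 5.340278, coefficient = 4
x_6 = 2.2500, f(x_6) = 6.062500, coefficient = 1

I ≈ (0.166667/3) × 74.625000 = 4.145833
Exact value: 4.145833
Error: 0.000000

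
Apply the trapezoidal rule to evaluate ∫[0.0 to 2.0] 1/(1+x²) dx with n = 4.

f(x) = 1/(1+x²)
a = 0.0, b = 2.0, n = 4
h = (b - a)/n = 0.500000

Trapezoidal rule: (h/2)[f(x₀) + 2f(x₁) + 2f(x₂) + ... + f(xₙ)]

x_0 = 0.0000, f(x_0) = 1.000000, coefficient = 1
x_1 = 0.5000, f(x_1) = 0.800000, coefficient = 2
x_2 = 1.0000, f(x_2) = 0.500000, coefficient = 2
x_3 = 1.5000, f(x_3) = 0.307692, coefficient = 2
x_4 = 2.0000, f(x_4) = 0.200000, coefficient = 1

I ≈ (0.500000/2) × 4.415385 = 1.103846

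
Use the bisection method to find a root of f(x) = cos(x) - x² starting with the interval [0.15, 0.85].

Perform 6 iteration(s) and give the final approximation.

f(x) = cos(x) - x²
Initial interval: [0.15, 0.85]

Iteration 1:
  c_1 = (0.150000 + 0.850000)/2 = 0.500000
  f(c_1) = f(0.500000) = 0.627583
  f(a) × f(c) ≥ 0, new interval: [0.500000, 0.850000]
Iteration 2:
  c_2 = (0.500000 + 0.850000)/2 = 0.675000
  f(c_2) = f(0.675000) = 0.325082
  f(a) × f(c) ≥ 0, new interval: [0.675000, 0.850000]
Iteration 3:
  c_3 = (0.675000 + 0.850000)/2 = 0.762500
  f(c_3) = f(0.762500) = 0.141705
  f(a) × f(c) ≥ 0, new interval: [0.762500, 0.850000]
Iteration 4:
  c_4 = (0.762500 + 0.850000)/2 = 0.806250
  f(c_4) = f(0.806250) = 0.042171
  f(a) × f(c) ≥ 0, new interval: [0.806250, 0.850000]
Iteration 5:
  c_5 = (0.806250 + 0.850000)/2 = 0.828125
  f(c_5) = f(0.828125) = -0.009533
  f(a) × f(c) < 0, new interval: [0.806250, 0.828125]
Iteration 6:
  c_6 = (0.806250 + 0.828125)/2 = 0.817187
  f(c_6) = f(0.817187) = 0.016479
  f(a) × f(c) ≥ 0, new interval: [0.817187, 0.828125]

After 6 iteration(s), the approximation is c_6 = 0.817187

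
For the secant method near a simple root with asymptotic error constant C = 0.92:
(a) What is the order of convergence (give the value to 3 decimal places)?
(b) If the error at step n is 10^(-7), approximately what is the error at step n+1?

(a) Secant method has superlinear convergence with order φ = (1+√5)/2 ≈ 1.618.
    This means |e_{n+1}| ≈ C|e_n|^1.618.

(b) With |e_n| = 10^(-7) and C = 0.92:
    |e_{n+1}| ≈ 0.92 × (10^(-7))^1.618 = 0.92 × 10^(-11.33)

(a) ≈ 1.618 (golden ratio); (b) |e_{n+1}| ≈ 4.341e-12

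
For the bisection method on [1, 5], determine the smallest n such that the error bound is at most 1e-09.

We need (b-a)/2^n ≤ 1e-09
(5 - 1)/2^n ≤ 1e-09
4/2^n ≤ 1e-09
2^n ≥ 4000000000
n ≥ log₂(4000000000) = 31.90
n ≥ 32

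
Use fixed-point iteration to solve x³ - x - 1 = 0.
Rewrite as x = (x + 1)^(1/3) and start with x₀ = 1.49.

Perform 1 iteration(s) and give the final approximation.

Equation: x³ - x - 1 = 0
Fixed-point form: x = (x + 1)^(1/3)
x₀ = 1.49

x_1 = g(1.490000) = 1.355397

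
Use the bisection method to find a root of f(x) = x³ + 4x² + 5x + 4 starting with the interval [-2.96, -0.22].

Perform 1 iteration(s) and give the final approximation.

f(x) = x³ + 4x² + 5x + 4
Initial interval: [-2.96, -0.22]

Iteration 1:
  c_1 = (-2.960000 + (-0.220000))/2 = -1.590000
  f(c_1) = f(-1.590000) = 2.142721
  f(a) × f(c) < 0, new interval: [-2.960000, -1.590000]

After 1 iteration(s), the approximation is c_1 = -1.590000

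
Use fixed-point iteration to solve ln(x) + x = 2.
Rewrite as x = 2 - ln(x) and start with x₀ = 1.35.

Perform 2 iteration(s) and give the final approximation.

Equation: ln(x) + x = 2
Fixed-point form: x = 2 - ln(x)
x₀ = 1.35

x_1 = g(1.350000) = 1.699895
x_2 = g(1.699895) = 1.469433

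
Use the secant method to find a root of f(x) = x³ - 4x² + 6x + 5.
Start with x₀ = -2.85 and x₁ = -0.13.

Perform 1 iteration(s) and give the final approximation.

f(x) = x³ - 4x² + 6x + 5
x₀ = -2.85, x₁ = -0.13

Secant formula: x_{n+1} = x_n - f(x_n)(x_n - x_{n-1})/(f(x_n) - f(x_{n-1}))

Iteration 1:
  f(-2.850000) = -67.739125
  f(-0.130000) = 4.150203
  x_2 = -0.130000 - 4.150203×(-0.130000 - (-2.850000))/(4.150203 - (-67.739125))
       = -0.287027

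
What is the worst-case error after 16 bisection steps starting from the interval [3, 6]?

Bisection error bound: |error| ≤ (b-a)/2^n
|error| ≤ (6 - 3)/2^16 = 3/2^16
|error| ≤ 0.0000457764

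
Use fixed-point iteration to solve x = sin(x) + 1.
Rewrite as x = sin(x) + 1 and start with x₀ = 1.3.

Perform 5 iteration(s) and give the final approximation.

Equation: x = sin(x) + 1
Fixed-point form: x = sin(x) + 1
x₀ = 1.3

x_1 = g(1.300000) = 1.963558
x_2 = g(1.963558) = 1.923856
x_3 = g(1.923856) = 1.938319
x_4 = g(1.938319) = 1.933220
x_5 = g(1.933220) = 1.935040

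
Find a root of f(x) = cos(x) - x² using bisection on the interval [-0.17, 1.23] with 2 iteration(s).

f(x) = cos(x) - x²
Initial interval: [-0.17, 1.23]

Iteration 1:
  c_1 = (-0.170000 + 1.230000)/2 = 0.530000
  f(c_1) = f(0.530000) = 0.581907
  f(a) × f(c) ≥ 0, new interval: [0.530000, 1.230000]
Iteration 2:
  c_2 = (0.530000 + 1.230000)/2 = 0.880000
  f(c_2) = f(0.880000) = -0.137249
  f(a) × f(c) < 0, new interval: [0.530000, 0.880000]

After 2 iteration(s), the approximation is c_2 = 0.880000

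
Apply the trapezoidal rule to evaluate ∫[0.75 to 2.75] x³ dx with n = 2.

f(x) = x³
a = 0.75, b = 2.75, n = 2
h = (b - a)/n = 1.000000

Trapezoidal rule: (h/2)[f(x₀) + 2f(x₁) + 2f(x₂) + ... + f(xₙ)]

x_0 = 0.7500, f(x_0) = 0.421875, coefficient = 1
x_1 = 1.7500, f(x_1) = 5.359375, coefficient = 2
x_2 = 2.7500, f(x_2) = 20.796875, coefficient = 1

I ≈ (1.000000/2) × 31.937500 = 15.968750
Exact value: 14.218750
Error: 1.750000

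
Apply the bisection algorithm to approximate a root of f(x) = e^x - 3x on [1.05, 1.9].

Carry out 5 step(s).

f(x) = e^x - 3x
Initial interval: [1.05, 1.9]

Iteration 1:
  c_1 = (1.050000 + 1.900000)/2 = 1.475000
  f(c_1) = f(1.475000) = -0.053964
  f(a) × f(c) ≥ 0, new interval: [1.475000, 1.900000]
Iteration 2:
  c_2 = (1.475000 + 1.900000)/2 = 1.687500
  f(c_2) = f(1.687500) = 0.343449
  f(a) × f(c) < 0, new interval: [1.475000, 1.687500]
Iteration 3:
  c_3 = (1.475000 + 1.687500)/2 = 1.581250
  f(c_3) = f(1.581250) = 0.117278
  f(a) × f(c) < 0, new interval: [1.475000, 1.581250]
Iteration 4:
  c_4 = (1.475000 + 1.581250)/2 = 1.528125
  f(c_4) = f(1.528125) = 0.025151
  f(a) × f(c) < 0, new interval: [1.475000, 1.528125]
Iteration 5:
  c_5 = (1.475000 + 1.528125)/2 = 1.501563
  f(c_5) = f(1.501563) = -0.015990
  f(a) × f(c) ≥ 0, new interval: [1.501563, 1.528125]

After 5 iteration(s), the approximation is c_5 = 1.501563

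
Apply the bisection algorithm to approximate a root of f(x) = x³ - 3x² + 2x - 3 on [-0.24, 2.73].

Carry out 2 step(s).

f(x) = x³ - 3x² + 2x - 3
Initial interval: [-0.24, 2.73]

Iteration 1:
  c_1 = (-0.240000 + 2.730000)/2 = 1.245000
  f(c_1) = f(1.245000) = -3.230294
  f(a) × f(c) ≥ 0, new interval: [1.245000, 2.730000]
Iteration 2:
  c_2 = (1.245000 + 2.730000)/2 = 1.987500
  f(c_2) = f(1.987500) = -3.024533
  f(a) × f(c) ≥ 0, new interval: [1.987500, 2.730000]

After 2 iteration(s), the approximation is c_2 = 1.987500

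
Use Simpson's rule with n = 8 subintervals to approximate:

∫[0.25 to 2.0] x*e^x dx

f(x) = x*e^x
a = 0.25, b = 2.0, n = 8
h = (b - a)/n = 0.218750

Simpson's rule: (h/3)[f(x₀) + 4f(x₁) + 2f(x₂) + ... + f(xₙ)]

x_0 = 0.2500, f(x_0) = 0.321006, coefficient = 1
x_1 = 0.4688, f(x_1) = 0.749060, coefficient = 4
x_2 = 0.6875, f(x_2) = 1.367257, coefficient = 2
x_3 = 0.9062, f(x_3) = 2.242990, coefficient = 4
x_4 = 1.1250, f(x_4) = 3.465244, coefficient = 2
x_5 = 1.3438, f(x_5) = 5.151120, coefficient = 4
x_6 = 1.5625, f(x_6) = 7.454271, coefficient = 2
x_7 = 1.7812, f(x_7) = 10.575768, coefficient = 4
x_8 = 2.0000, f(x_8) = 14.778112, coefficient = 1

I ≈ (0.218750/3) × 114.548418 = 8.352489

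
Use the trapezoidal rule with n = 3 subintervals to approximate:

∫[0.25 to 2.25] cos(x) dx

f(x) = cos(x)
a = 0.25, b = 2.25, n = 3
h = (b - a)/n = 0.666667

Trapezoidal rule: (h/2)[f(x₀) + 2f(x₁) + 2f(x₂) + ... + f(xₙ)]

x_0 = 0.2500, f(x_0) = 0.968912, coefficient = 1
x_1 = 0.9167, f(x_1) = 0.608469, coefficient = 2
x_2 = 1.5833, f(x_2) = -0.012537, coefficient = 2
x_3 = 2.2500, f(x_3) = -0.628174, coefficient = 1

I ≈ (0.666667/2) × 1.532603 = 0.510868
Exact value: 0.530669
Error: 0.019802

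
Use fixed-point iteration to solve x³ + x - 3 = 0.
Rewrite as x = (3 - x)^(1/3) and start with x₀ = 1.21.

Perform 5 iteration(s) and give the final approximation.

Equation: x³ + x - 3 = 0
Fixed-point form: x = (3 - x)^(1/3)
x₀ = 1.21

x_1 = g(1.210000) = 1.214184
x_2 = g(1.214184) = 1.213237
x_3 = g(1.213237) = 1.213451
x_4 = g(1.213451) = 1.213403
x_5 = g(1.213403) = 1.213414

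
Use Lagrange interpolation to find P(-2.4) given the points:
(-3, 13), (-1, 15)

Lagrange interpolation formula:
P(x) = Σ yᵢ × Lᵢ(x)
where Lᵢ(x) = Π_{j≠i} (x - xⱼ)/(xᵢ - xⱼ)

L_0(-2.4) = (-2.4 - (-1))/(-3 - (-1)) = 0.700000
L_1(-2.4) = (-2.4 - (-3))/(-1 - (-3)) = 0.300000

P(-2.4) = 13×L_0(-2.4) + 15×L_1(-2.4)
P(-2.4) = 13.600000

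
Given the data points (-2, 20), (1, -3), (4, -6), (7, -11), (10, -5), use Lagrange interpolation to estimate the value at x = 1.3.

Lagrange interpolation formula:
P(x) = Σ yᵢ × Lᵢ(x)
where Lᵢ(x) = Π_{j≠i} (x - xⱼ)/(xᵢ - xⱼ)

L_0(1.3) = (1.3 - 1)/(-2 - 1) × (1.3 - 4)/(-2 - 4) × (1.3 - 7)/(-2 - 7) × (1.3 - 10)/(-2 - 10) = -0.020663
L_1(1.3) = (1.3 - (-2))/(1 - (-2)) × (1.3 - 4)/(1 - 4) × (1.3 - 7)/(1 - 7) × (1.3 - 10)/(1 - 10) = 0.909150
L_2(1.3) = (1.3 - (-2))/(4 - (-2)) × (1.3 - 1)/(4 - 1) × (1.3 - 7)/(4 - 7) × (1.3 - 10)/(4 - 10) = 0.151525
L_3(1.3) = (1.3 - (-2))/(7 - (-2)) × (1.3 - 1)/(7 - 1) × (1.3 - 4)/(7 - 4) × (1.3 - 10)/(7 - 10) = -0.047850
L_4(1.3) = (1.3 - (-2))/(10 - (-2)) × (1.3 - 1)/(10 - 1) × (1.3 - 4)/(10 - 4) × (1.3 - 7)/(10 - 7) = 0.007838

P(1.3) = 20×L_0(1.3) + (-3)×L_1(1.3) + (-6)×L_2(1.3) + (-11)×L_3(1.3) + (-5)×L_4(1.3)
P(1.3) = -3.562688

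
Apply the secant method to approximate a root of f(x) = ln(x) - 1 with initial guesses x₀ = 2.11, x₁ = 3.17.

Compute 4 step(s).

f(x) = ln(x) - 1
x₀ = 2.11, x₁ = 3.17

Secant formula: x_{n+1} = x_n - f(x_n)(x_n - x_{n-1})/(f(x_n) - f(x_{n-1}))

Iteration 1:
  f(2.110000) = -0.253312
  f(3.170000) = 0.153732
  x_2 = 3.170000 - 0.153732×(3.170000 - 2.110000)/(0.153732 - (-0.253312))
       = 2.769661
Iteration 2:
  f(3.170000) = 0.153732
  f(2.769661) = 0.018725
  x_3 = 2.769661 - 0.018725×(2.769661 - 3.170000)/(0.018725 - 0.153732)
       = 2.714135
Iteration 3:
  f(2.769661) = 0.018725
  f(2.714135) = -0.001527
  x_4 = 2.714135 - (-0.001527)×(2.714135 - 2.769661)/(-0.001527 - 0.018725)
       = 2.718321
Iteration 4:
  f(2.714135) = -0.001527
  f(2.718321) = 0.000014
  x_5 = 2.718321 - 0.000014×(2.718321 - 2.714135)/(0.000014 - (-0.001527))
       = 2.718282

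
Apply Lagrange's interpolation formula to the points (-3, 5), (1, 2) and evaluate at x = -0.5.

Lagrange interpolation formula:
P(x) = Σ yᵢ × Lᵢ(x)
where Lᵢ(x) = Π_{j≠i} (x - xⱼ)/(xᵢ - xⱼ)

L_0(-0.5) = (-0.5 - 1)/(-3 - 1) = 0.375000
L_1(-0.5) = (-0.5 - (-3))/(1 - (-3)) = 0.625000

P(-0.5) = 5×L_0(-0.5) + 2×L_1(-0.5)
P(-0.5) = 3.125000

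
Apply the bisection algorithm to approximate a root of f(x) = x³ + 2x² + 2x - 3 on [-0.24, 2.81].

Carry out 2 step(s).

f(x) = x³ + 2x² + 2x - 3
Initial interval: [-0.24, 2.81]

Iteration 1:
  c_1 = (-0.240000 + 2.810000)/2 = 1.285000
  f(c_1) = f(1.285000) = 4.994274
  f(a) × f(c) < 0, new interval: [-0.240000, 1.285000]
Iteration 2:
  c_2 = (-0.240000 + 1.285000)/2 = 0.522500
  f(c_2) = f(0.522500) = -1.266342
  f(a) × f(c) ≥ 0, new interval: [0.522500, 1.285000]

After 2 iteration(s), the approximation is c_2 = 0.522500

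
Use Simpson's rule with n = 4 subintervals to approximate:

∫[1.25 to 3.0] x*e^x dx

f(x) = x*e^x
a = 1.25, b = 3.0, n = 4
h = (b - a)/n = 0.437500

Simpson's rule: (h/3)[f(x₀) + 4f(x₁) + 2f(x₂) + ... + f(xₙ)]

x_0 = 1.2500, f(x_0) = 4.362929, coefficient = 1
x_1 = 1.6875, f(x_1) = 9.122539, coefficient = 4
x_2 = 2.1250, f(x_2) = 17.792407, coefficient = 2
x_3 = 2.5625, f(x_3) = 33.231006, coefficient = 4
x_4 = 3.0000, f(x_4) = 60.256611, coefficient = 1

I ≈ (0.437500/3) × 269.618532 = 39.319369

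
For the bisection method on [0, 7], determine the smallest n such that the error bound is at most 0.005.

We need (b-a)/2^n ≤ 0.005
(7 - 0)/2^n ≤ 0.005
7/2^n ≤ 0.005
2^n ≥ 1400
n ≥ log₂(1400) = 10.45
n ≥ 11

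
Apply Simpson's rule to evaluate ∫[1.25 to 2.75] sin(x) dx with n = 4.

f(x) = sin(x)
a = 1.25, b = 2.75, n = 4
h = (b - a)/n = 0.375000

Simpson's rule: (h/3)[f(x₀) + 4f(x₁) + 2f(x₂) + ... + f(xₙ)]

x_0 = 1.2500, f(x_0) = 0.948985, coefficient = 1
x_1 = 1.6250, f(x_1) = 0.998531, coefficient = 4
x_2 = 2.0000, f(x_2) = 0.909297, coefficient = 2
x_3 = 2.3750, f(x_3) = 0.693685, coefficient = 4
x_4 = 2.7500, f(x_4) = 0.381661, coefficient = 1

I ≈ (0.375000/3) × 9.918106 = 1.239763
Exact value: 1.239625
Error: 0.000139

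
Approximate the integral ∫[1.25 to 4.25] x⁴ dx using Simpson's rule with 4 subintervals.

f(x) = x⁴
a = 1.25, b = 4.25, n = 4
h = (b - a)/n = 0.750000

Simpson's rule: (h/3)[f(x₀) + 4f(x₁) + 2f(x₂) + ... + f(xₙ)]

x_0 = 1.2500, f(x_0) = 2.441406, coefficient = 1
x_1 = 2.0000, f(x_1) = 16.000000, coefficient = 4
x_2 = 2.7500, f(x_2) = 57.191406, coefficient = 2
x_3 = 3.5000, f(x_3) = 150.062500, coefficient = 4
x_4 = 4.2500, f(x_4) = 326.253906, coefficient = 1

I ≈ (0.750000/3) × 1107.328125 = 276.832031
Exact value: 276.705469
Error: 0.126562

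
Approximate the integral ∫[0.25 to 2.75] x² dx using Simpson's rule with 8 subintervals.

f(x) = x²
a = 0.25, b = 2.75, n = 8
h = (b - a)/n = 0.312500

Simpson's rule: (h/3)[f(x₀) + 4f(x₁) + 2f(x₂) + ... + f(xₙ)]

x_0 = 0.2500, f(x_0) = 0.062500, coefficient = 1
x_1 = 0.5625, f(x_1) = 0.316406, coefficient = 4
x_2 = 0.8750, f(x_2) = 0.765625, coefficient = 2
x_3 = 1.1875, f(x_3) = 1.410156, coefficient = 4
x_4 = 1.5000, f(x_4) = 2.250000, coefficient = 2
x_5 = 1.8125, f(x_5) = 3.285156, coefficient = 4
x_6 = 2.1250, f(x_6) = 4.515625, coefficient = 2
x_7 = 2.4375, f(x_7) = 5.941406, coefficient = 4
x_8 = 2.7500, f(x_8) = 7.562500, coefficient = 1

I ≈ (0.312500/3) × 66.500000 = 6.927083
Exact value: 6.927083
Error: 0.000000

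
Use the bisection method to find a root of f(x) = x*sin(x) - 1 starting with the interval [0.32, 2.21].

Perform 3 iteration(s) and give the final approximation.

f(x) = x*sin(x) - 1
Initial interval: [0.32, 2.21]

Iteration 1:
  c_1 = (0.320000 + 2.210000)/2 = 1.265000
  f(c_1) = f(1.265000) = 0.206314
  f(a) × f(c) < 0, new interval: [0.320000, 1.265000]
Iteration 2:
  c_2 = (0.320000 + 1.265000)/2 = 0.792500
  f(c_2) = f(0.792500) = -0.435652
  f(a) × f(c) ≥ 0, new interval: [0.792500, 1.265000]
Iteration 3:
  c_3 = (0.792500 + 1.265000)/2 = 1.028750
  f(c_3) = f(1.028750) = -0.118716
  f(a) × f(c) ≥ 0, new interval: [1.028750, 1.265000]

After 3 iteration(s), the approximation is c_3 = 1.028750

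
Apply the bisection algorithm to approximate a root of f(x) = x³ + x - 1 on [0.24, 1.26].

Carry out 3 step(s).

f(x) = x³ + x - 1
Initial interval: [0.24, 1.26]

Iteration 1:
  c_1 = (0.240000 + 1.260000)/2 = 0.750000
  f(c_1) = f(0.750000) = 0.171875
  f(a) × f(c) < 0, new interval: [0.240000, 0.750000]
Iteration 2:
  c_2 = (0.240000 + 0.750000)/2 = 0.495000
  f(c_2) = f(0.495000) = -0.383713
  f(a) × f(c) ≥ 0, new interval: [0.495000, 0.750000]
Iteration 3:
  c_3 = (0.495000 + 0.750000)/2 = 0.622500
  f(c_3) = f(0.622500) = -0.136277
  f(a) × f(c) ≥ 0, new interval: [0.622500, 0.750000]

After 3 iteration(s), the approximation is c_3 = 0.622500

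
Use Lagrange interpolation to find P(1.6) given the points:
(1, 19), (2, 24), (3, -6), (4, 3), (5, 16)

Lagrange interpolation formula:
P(x) = Σ yᵢ × Lᵢ(x)
where Lᵢ(x) = Π_{j≠i} (x - xⱼ)/(xᵢ - xⱼ)

L_0(1.6) = (1.6 - 2)/(1 - 2) × (1.6 - 3)/(1 - 3) × (1.6 - 4)/(1 - 4) × (1.6 - 5)/(1 - 5) = 0.190400
L_1(1.6) = (1.6 - 1)/(2 - 1) × (1.6 - 3)/(2 - 3) × (1.6 - 4)/(2 - 4) × (1.6 - 5)/(2 - 5) = 1.142400
L_2(1.6) = (1.6 - 1)/(3 - 1) × (1.6 - 2)/(3 - 2) × (1.6 - 4)/(3 - 4) × (1.6 - 5)/(3 - 5) = -0.489600
L_3(1.6) = (1.6 - 1)/(4 - 1) × (1.6 - 2)/(4 - 2) × (1.6 - 3)/(4 - 3) × (1.6 - 5)/(4 - 5) = 0.190400
L_4(1.6) = (1.6 - 1)/(5 - 1) × (1.6 - 2)/(5 - 2) × (1.6 - 3)/(5 - 3) × (1.6 - 4)/(5 - 4) = -0.033600

P(1.6) = 19×L_0(1.6) + 24×L_1(1.6) + (-6)×L_2(1.6) + 3×L_3(1.6) + 16×L_4(1.6)
P(1.6) = 34.006400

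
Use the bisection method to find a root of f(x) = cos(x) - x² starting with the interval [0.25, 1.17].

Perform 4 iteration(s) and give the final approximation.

f(x) = cos(x) - x²
Initial interval: [0.25, 1.17]

Iteration 1:
  c_1 = (0.250000 + 1.170000)/2 = 0.710000
  f(c_1) = f(0.710000) = 0.254262
  f(a) × f(c) ≥ 0, new interval: [0.710000, 1.170000]
Iteration 2:
  c_2 = (0.710000 + 1.170000)/2 = 0.940000
  f(c_2) = f(0.940000) = -0.293812
  f(a) × f(c) < 0, new interval: [0.710000, 0.940000]
Iteration 3:
  c_3 = (0.710000 + 0.940000)/2 = 0.825000
  f(c_3) = f(0.825000) = -0.002068
  f(a) × f(c) < 0, new interval: [0.710000, 0.825000]
Iteration 4:
  c_4 = (0.710000 + 0.825000)/2 = 0.767500
  f(c_4) = f(0.767500) = 0.130593
  f(a) × f(c) ≥ 0, new interval: [0.767500, 0.825000]

After 4 iteration(s), the approximation is c_4 = 0.767500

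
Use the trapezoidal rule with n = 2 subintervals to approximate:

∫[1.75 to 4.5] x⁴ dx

f(x) = x⁴
a = 1.75, b = 4.5, n = 2
h = (b - a)/n = 1.375000

Trapezoidal rule: (h/2)[f(x₀) + 2f(x₁) + 2f(x₂) + ... + f(xₙ)]

x_0 = 1.7500, f(x_0) = 9.378906, coefficient = 1
x_1 = 3.1250, f(x_1) = 95.367432, coefficient = 2
x_2 = 4.5000, f(x_2) = 410.062500, coefficient = 1

I ≈ (1.375000/2) × 610.176270 = 419.496185
Exact value: 365.773633
Error: 53.722552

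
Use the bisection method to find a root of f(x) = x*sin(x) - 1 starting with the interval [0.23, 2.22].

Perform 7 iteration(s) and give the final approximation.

f(x) = x*sin(x) - 1
Initial interval: [0.23, 2.22]

Iteration 1:
  c_1 = (0.230000 + 2.220000)/2 = 1.225000
  f(c_1) = f(1.225000) = 0.152487
  f(a) × f(c) < 0, new interval: [0.230000, 1.225000]
Iteration 2:
  c_2 = (0.230000 + 1.225000)/2 = 0.727500
  f(c_2) = f(0.727500) = -0.516209
  f(a) × f(c) ≥ 0, new interval: [0.727500, 1.225000]
Iteration 3:
  c_3 = (0.727500 + 1.225000)/2 = 0.976250
  f(c_3) = f(0.976250) = -0.191272
  f(a) × f(c) ≥ 0, new interval: [0.976250, 1.225000]
Iteration 4:
  c_4 = (0.976250 + 1.225000)/2 = 1.100625
  f(c_4) = f(1.100625) = -0.018803
  f(a) × f(c) ≥ 0, new interval: [1.100625, 1.225000]
Iteration 5:
  c_5 = (1.100625 + 1.225000)/2 = 1.162813
  f(c_5) = f(1.162813) = 0.067372
  f(a) × f(c) < 0, new interval: [1.100625, 1.162813]
Iteration 6:
  c_6 = (1.100625 + 1.162813)/2 = 1.131719
  f(c_6) = f(1.131719) = 0.024369
  f(a) × f(c) < 0, new interval: [1.100625, 1.131719]
Iteration 7:
  c_7 = (1.100625 + 1.131719)/2 = 1.116172
  f(c_7) = f(1.116172) = 0.002798
  f(a) × f(c) < 0, new interval: [1.100625, 1.116172]

After 7 iteration(s), the approximation is c_7 = 1.116172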